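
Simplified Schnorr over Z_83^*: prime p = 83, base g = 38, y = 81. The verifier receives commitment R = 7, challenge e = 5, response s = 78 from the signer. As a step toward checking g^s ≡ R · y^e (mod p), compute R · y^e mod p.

25

81^5 mod 83 = 51
R · y^e ≡ 7·51 = 357 ≡ 25 (mod 83)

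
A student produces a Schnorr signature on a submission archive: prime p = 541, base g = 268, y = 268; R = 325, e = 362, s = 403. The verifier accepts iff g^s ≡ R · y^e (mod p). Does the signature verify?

g^s mod p:
268^2 = 71824 ≡ 412
268^4 ≡ 412^2 = 169744 ≡ 411
268^8 ≡ 411^2 = 168921 ≡ 129
268^16 ≡ 129^2 = 16641 ≡ 411
268^32 ≡ 411^2 = 168921 ≡ 129
268^64 ≡ 129^2 = 16641 ≡ 411
268^128 ≡ 411^2 = 168921 ≡ 129
268^256 ≡ 129^2 = 16641 ≡ 411
403 = 256 + 128 + 16 + 2 + 1, so 268^403 ≡ 411·129·411·412·268 ≡ 273 (mod 541)
R · y^e mod p:
268^2 = 71824 ≡ 412
268^4 ≡ 412^2 = 169744 ≡ 411
268^8 ≡ 411^2 = 168921 ≡ 129
268^16 ≡ 129^2 = 16641 ≡ 411
268^32 ≡ 411^2 = 168921 ≡ 129
268^64 ≡ 129^2 = 16641 ≡ 411
268^128 ≡ 411^2 = 168921 ≡ 129
268^256 ≡ 129^2 = 16641 ≡ 411
362 = 256 + 64 + 32 + 8 + 2, so 268^362 ≡ 411·411·129·129·412 ≡ 412 (mod 541)
325·412 = 133900 ≡ 273 (mod 541)
273 ≡ 273 (mod 541); signature holds.

verifies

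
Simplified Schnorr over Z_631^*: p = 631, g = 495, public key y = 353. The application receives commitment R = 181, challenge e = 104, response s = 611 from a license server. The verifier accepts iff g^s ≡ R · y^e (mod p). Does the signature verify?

g^s mod p:
495^2 = 245025 ≡ 197
495^4 ≡ 197^2 = 38809 ≡ 318
495^8 ≡ 318^2 = 101124 ≡ 164
495^16 ≡ 164^2 = 26896 ≡ 394
495^32 ≡ 394^2 = 155236 ≡ 10
495^64 ≡ 10^2 = 100
495^128 ≡ 100^2 = 10000 ≡ 535
495^256 ≡ 535^2 = 286225 ≡ 382
495^512 ≡ 382^2 = 145924 ≡ 163
611 = 512 + 64 + 32 + 2 + 1, so 495^611 ≡ 163·100·10·197·495 ≡ 103 (mod 631)
R · y^e mod p:
353^2 = 124609 ≡ 302
353^4 ≡ 302^2 = 91204 ≡ 340
353^8 ≡ 340^2 = 115600 ≡ 127
353^16 ≡ 127^2 = 16129 ≡ 354
353^32 ≡ 354^2 = 125316 ≡ 378
353^64 ≡ 378^2 = 142884 ≡ 278
104 = 64 + 32 + 8, so 353^104 ≡ 278·378·127 ≡ 18 (mod 631)
181·18 = 3258 ≡ 103 (mod 631)
103 ≡ 103 (mod 631); signature holds.

verifies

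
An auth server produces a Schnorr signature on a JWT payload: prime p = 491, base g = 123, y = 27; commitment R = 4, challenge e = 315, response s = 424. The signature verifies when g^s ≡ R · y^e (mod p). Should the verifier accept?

reject

g^s mod p:
123^2 = 15129 ≡ 399
123^4 ≡ 399^2 = 159201 ≡ 117
123^8 ≡ 117^2 = 13689 ≡ 432
123^16 ≡ 432^2 = 186624 ≡ 44
123^32 ≡ 44^2 = 1936 ≡ 463
123^64 ≡ 463^2 = 214369 ≡ 293
123^128 ≡ 293^2 = 85849 ≡ 415
123^256 ≡ 415^2 = 172225 ≡ 375
424 = 256 + 128 + 32 + 8, so 123^424 ≡ 375·415·463·432 ≡ 481 (mod 491)
R · y^e mod p:
27^2 = 729 ≡ 238
27^4 ≡ 238^2 = 56644 ≡ 179
27^8 ≡ 179^2 = 32041 ≡ 126
27^16 ≡ 126^2 = 15876 ≡ 164
27^32 ≡ 164^2 = 26896 ≡ 382
27^64 ≡ 382^2 = 145924 ≡ 97
27^128 ≡ 97^2 = 9409 ≡ 80
27^256 ≡ 80^2 = 6400 ≡ 17
315 = 256 + 32 + 16 + 8 + 2 + 1, so 27^315 ≡ 17·382·164·126·238·27 ≡ 138 (mod 491)
4·138 = 552 ≡ 61 (mod 491)
481 ≠ 61; the check fails.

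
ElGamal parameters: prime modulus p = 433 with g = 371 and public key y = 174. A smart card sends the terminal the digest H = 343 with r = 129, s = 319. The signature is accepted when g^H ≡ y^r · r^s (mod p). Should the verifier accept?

reject

Left side g^H mod p:
371^2 = 137641 ≡ 380
371^4 ≡ 380^2 = 144400 ≡ 211
371^8 ≡ 211^2 = 44521 ≡ 355
371^16 ≡ 355^2 = 126025 ≡ 22
371^32 ≡ 22^2 = 484 ≡ 51
371^64 ≡ 51^2 = 2601 ≡ 3
371^128 ≡ 3^2 = 9
371^256 ≡ 9^2 = 81
343 = 256 + 64 + 16 + 4 + 2 + 1, so 371^343 ≡ 81·3·22·211·380·371 ≡ 63 (mod 433)
Right side y^r · r^s mod p:
174^2 = 30276 ≡ 399
174^4 ≡ 399^2 = 159201 ≡ 290
174^8 ≡ 290^2 = 84100 ≡ 98
174^16 ≡ 98^2 = 9604 ≡ 78
174^32 ≡ 78^2 = 6084 ≡ 22
174^64 ≡ 22^2 = 484 ≡ 51
174^128 ≡ 51^2 = 2601 ≡ 3
129 = 128 + 1, so 174^129 ≡ 3·174 ≡ 89 (mod 433)
129^2 = 16641 ≡ 187
129^4 ≡ 187^2 = 34969 ≡ 329
129^8 ≡ 329^2 = 108241 ≡ 424
129^16 ≡ 424^2 = 179776 ≡ 81
129^32 ≡ 81^2 = 6561 ≡ 66
129^64 ≡ 66^2 = 4356 ≡ 26
129^128 ≡ 26^2 = 676 ≡ 243
129^256 ≡ 243^2 = 59049 ≡ 161
319 = 256 + 32 + 16 + 8 + 4 + 2 + 1, so 129^319 ≡ 161·66·81·424·329·187·129 ≡ 160 (mod 433)
89·160 = 14240 ≡ 384 (mod 433)
63 ≠ 384, so verification fails.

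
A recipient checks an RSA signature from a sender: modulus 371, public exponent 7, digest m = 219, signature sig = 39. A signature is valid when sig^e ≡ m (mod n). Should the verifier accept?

reject

sig^2 ≡ 39^2 = 1521 ≡ 37
sig^4 ≡ 37^2 = 1369 ≡ 256
7 = 4 + 2 + 1, so sig^7 ≡ 256·37·39 ≡ 263 (mod 371)
263 ≠ 219, so verification fails.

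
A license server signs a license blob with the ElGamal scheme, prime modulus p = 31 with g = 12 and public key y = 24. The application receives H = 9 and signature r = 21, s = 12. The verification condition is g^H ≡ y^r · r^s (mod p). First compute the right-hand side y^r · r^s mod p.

24^21 mod 31 = 27
21^12 mod 31 = 4
y^r · r^s ≡ 27·4 = 108 ≡ 15 (mod 31)

15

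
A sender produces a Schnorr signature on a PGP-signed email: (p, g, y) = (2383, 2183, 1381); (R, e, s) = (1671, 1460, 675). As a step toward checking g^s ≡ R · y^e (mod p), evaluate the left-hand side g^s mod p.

2183^2 = 4765489 ≡ 1872
2183^4 ≡ 1872^2 = 3504384 ≡ 1374
2183^8 ≡ 1374^2 = 1887876 ≡ 540
2183^16 ≡ 540^2 = 291600 ≡ 874
2183^32 ≡ 874^2 = 763876 ≡ 1316
2183^64 ≡ 1316^2 = 1731856 ≡ 1798
2183^128 ≡ 1798^2 = 3232804 ≡ 1456
2183^256 ≡ 1456^2 = 2119936 ≡ 1449
2183^512 ≡ 1449^2 = 2099601 ≡ 178
675 = 512 + 128 + 32 + 2 + 1, so 2183^675 ≡ 178·1456·1316·1872·2183 ≡ 1720 (mod 2383)

1720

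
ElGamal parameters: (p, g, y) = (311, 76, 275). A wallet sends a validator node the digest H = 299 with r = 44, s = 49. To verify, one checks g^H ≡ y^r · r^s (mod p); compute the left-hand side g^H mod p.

283

Squares mod 311: 76^1≡76, 76^2≡178, 76^4≡273, 76^8≡200, 76^16≡192, 76^32≡166, 76^64≡188, 76^128≡201, 76^256≡282
299 = 256 + 32 + 8 + 2 + 1, so 76^299 ≡ 282·166·200·178·76 ≡ 283 (mod 311)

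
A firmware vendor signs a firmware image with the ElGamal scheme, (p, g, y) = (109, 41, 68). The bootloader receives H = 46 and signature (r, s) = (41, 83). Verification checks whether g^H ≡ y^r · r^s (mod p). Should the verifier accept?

accept

Left side g^H mod p:
41^2 = 1681 ≡ 46
41^4 ≡ 46^2 = 2116 ≡ 45
41^8 ≡ 45^2 = 2025 ≡ 63
41^16 ≡ 63^2 = 3969 ≡ 45
41^32 ≡ 45^2 = 2025 ≡ 63
46 = 32 + 8 + 4 + 2, so 41^46 ≡ 63·63·45·46 ≡ 64 (mod 109)
Right side y^r · r^s mod p:
68^2 = 4624 ≡ 46
68^4 ≡ 46^2 = 2116 ≡ 45
68^8 ≡ 45^2 = 2025 ≡ 63
68^16 ≡ 63^2 = 3969 ≡ 45
68^32 ≡ 45^2 = 2025 ≡ 63
41 = 32 + 8 + 1, so 68^41 ≡ 63·63·68 ≡ 8 (mod 109)
41^2 = 1681 ≡ 46
41^4 ≡ 46^2 = 2116 ≡ 45
41^8 ≡ 45^2 = 2025 ≡ 63
41^16 ≡ 63^2 = 3969 ≡ 45
41^32 ≡ 45^2 = 2025 ≡ 63
41^64 ≡ 63^2 = 3969 ≡ 45
83 = 64 + 16 + 2 + 1, so 41^83 ≡ 45·45·46·41 ≡ 8 (mod 109)
8·8 = 64 ≡ 64 (mod 109)
64 ≡ 64 (mod 109), so the signature is genuine.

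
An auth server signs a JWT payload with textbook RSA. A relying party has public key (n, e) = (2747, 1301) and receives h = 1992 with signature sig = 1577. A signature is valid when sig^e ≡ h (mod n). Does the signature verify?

does not verify

sig^2 ≡ 1577^2 = 2486929 ≡ 894
sig^4 ≡ 894^2 = 799236 ≡ 2606
sig^8 ≡ 2606^2 = 6791236 ≡ 652
sig^16 ≡ 652^2 = 425104 ≡ 2066
sig^32 ≡ 2066^2 = 4268356 ≡ 2265
sig^64 ≡ 2265^2 = 5130225 ≡ 1576
sig^128 ≡ 1576^2 = 2483776 ≡ 488
sig^256 ≡ 488^2 = 238144 ≡ 1902
sig^512 ≡ 1902^2 = 3617604 ≡ 2552
sig^1024 ≡ 2552^2 = 6512704 ≡ 2314
1301 = 1024 + 256 + 16 + 4 + 1, so sig^1301 ≡ 2314·1902·2066·2606·1577 ≡ 1826 (mod 2747)
sig^1301 mod 2747 = 1826, but h = 1992.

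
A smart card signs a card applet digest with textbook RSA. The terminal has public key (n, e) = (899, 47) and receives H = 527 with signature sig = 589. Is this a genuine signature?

genuine

sig^2 ≡ 589^2 = 346921 ≡ 806
sig^4 ≡ 806^2 = 649636 ≡ 558
sig^8 ≡ 558^2 = 311364 ≡ 310
sig^16 ≡ 310^2 = 96100 ≡ 806
sig^32 ≡ 806^2 = 649636 ≡ 558
47 = 32 + 8 + 4 + 2 + 1, so sig^47 ≡ 558·310·558·806·589 ≡ 527 (mod 899)
527 = H, so the signature checks out.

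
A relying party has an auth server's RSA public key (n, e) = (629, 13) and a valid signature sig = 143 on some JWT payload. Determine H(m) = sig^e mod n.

431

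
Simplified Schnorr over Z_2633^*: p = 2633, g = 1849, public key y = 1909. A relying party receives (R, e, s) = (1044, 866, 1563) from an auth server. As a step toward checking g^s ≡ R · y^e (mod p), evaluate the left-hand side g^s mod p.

Squares mod 2633: 1849^1≡1849, 1849^2≡1167, 1849^4≡628, 1849^8≡2067, 1849^16≡1763, 1849^32≡1229, 1849^64≡1732, 1849^128≡837, 1849^256≡191, 1849^512≡2252, 1849^1024≡346
1563 = 1024 + 512 + 16 + 8 + 2 + 1, so 1849^1563 ≡ 346·2252·1763·2067·1167·1849 ≡ 1642 (mod 2633)

1642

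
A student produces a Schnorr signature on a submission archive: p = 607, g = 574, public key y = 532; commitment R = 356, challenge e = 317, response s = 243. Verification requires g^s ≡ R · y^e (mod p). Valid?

g^s mod p:
574^2 = 329476 ≡ 482
574^4 ≡ 482^2 = 232324 ≡ 450
574^8 ≡ 450^2 = 202500 ≡ 369
574^16 ≡ 369^2 = 136161 ≡ 193
574^32 ≡ 193^2 = 37249 ≡ 222
574^64 ≡ 222^2 = 49284 ≡ 117
574^128 ≡ 117^2 = 13689 ≡ 335
243 = 128 + 64 + 32 + 16 + 2 + 1, so 574^243 ≡ 335·117·222·193·482·574 ≡ 284 (mod 607)
R · y^e mod p:
532^2 = 283024 ≡ 162
532^4 ≡ 162^2 = 26244 ≡ 143
532^8 ≡ 143^2 = 20449 ≡ 418
532^16 ≡ 418^2 = 174724 ≡ 515
532^32 ≡ 515^2 = 265225 ≡ 573
532^64 ≡ 573^2 = 328329 ≡ 549
532^128 ≡ 549^2 = 301401 ≡ 329
532^256 ≡ 329^2 = 108241 ≡ 195
317 = 256 + 32 + 16 + 8 + 4 + 1, so 532^317 ≡ 195·573·515·418·143·532 ≡ 524 (mod 607)
356·524 = 186544 ≡ 195 (mod 607)
284 ≠ 195; the check fails.

no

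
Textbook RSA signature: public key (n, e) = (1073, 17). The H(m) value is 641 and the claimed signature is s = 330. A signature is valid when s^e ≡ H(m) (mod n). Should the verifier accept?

Squares mod 1073: s^1≡330, s^2≡527, s^4≡895, s^8≡567, s^16≡662
17 = 16 + 1, so s^17 ≡ 662·330 ≡ 641 (mod 1073)
s^17 mod 1073 = 641 matches H(m).

accept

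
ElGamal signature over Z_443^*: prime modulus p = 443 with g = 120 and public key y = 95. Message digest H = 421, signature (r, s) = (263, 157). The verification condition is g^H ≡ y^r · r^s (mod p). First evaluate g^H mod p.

233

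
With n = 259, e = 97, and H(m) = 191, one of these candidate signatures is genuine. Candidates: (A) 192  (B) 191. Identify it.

Candidate A: Squares mod 259: 192^1≡192, 192^2≡86, 192^4≡144, 192^8≡16, 192^16≡256, 192^32≡9, 192^64≡81; 97 = 64 + 32 + 1, so 192^97 ≡ 81·9·192 ≡ 108 (mod 259)
Candidate B: Squares mod 259: 191^1≡191, 191^2≡221, 191^4≡149, 191^8≡186, 191^16≡149, 191^32≡186, 191^64≡149; 97 = 64 + 32 + 1, so 191^97 ≡ 149·186·191 ≡ 191 (mod 259)
  → matches H(m) = 191

B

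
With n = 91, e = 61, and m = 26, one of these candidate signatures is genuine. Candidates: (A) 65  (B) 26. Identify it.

B

Candidate A: 65^2 = 4225 ≡ 39; 65^4 ≡ 39^2 = 1521 ≡ 65; 65^8 ≡ 65^2 = 4225 ≡ 39; 65^16 ≡ 39^2 = 1521 ≡ 65; 65^32 ≡ 65^2 = 4225 ≡ 39; 61 = 32 + 16 + 8 + 4 + 1, so 65^61 ≡ 39·65·39·65·65 ≡ 65 (mod 91)
Candidate B: 26^2 = 676 ≡ 39; 26^4 ≡ 39^2 = 1521 ≡ 65; 26^8 ≡ 65^2 = 4225 ≡ 39; 26^16 ≡ 39^2 = 1521 ≡ 65; 26^32 ≡ 65^2 = 4225 ≡ 39; 61 = 32 + 16 + 8 + 4 + 1, so 26^61 ≡ 39·65·39·65·26 ≡ 26 (mod 91)
  → matches m = 26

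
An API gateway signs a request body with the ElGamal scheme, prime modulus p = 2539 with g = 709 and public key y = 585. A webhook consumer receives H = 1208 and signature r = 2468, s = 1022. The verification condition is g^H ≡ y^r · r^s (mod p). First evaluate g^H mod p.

1209

Squares mod 2539: 709^1≡709, 709^2≡2498, 709^4≡1681, 709^8≡2393, 709^16≡1004, 709^32≡33, 709^64≡1089, 709^128≡208, 709^256≡101, 709^512≡45, 709^1024≡2025
1208 = 1024 + 128 + 32 + 16 + 8, so 709^1208 ≡ 2025·208·33·1004·2393 ≡ 1209 (mod 2539)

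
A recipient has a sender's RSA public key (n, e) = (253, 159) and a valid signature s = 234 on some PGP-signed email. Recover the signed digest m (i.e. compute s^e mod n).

s^159 mod 253 = 81

81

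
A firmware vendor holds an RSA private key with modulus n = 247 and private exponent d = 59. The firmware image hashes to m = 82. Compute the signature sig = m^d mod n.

62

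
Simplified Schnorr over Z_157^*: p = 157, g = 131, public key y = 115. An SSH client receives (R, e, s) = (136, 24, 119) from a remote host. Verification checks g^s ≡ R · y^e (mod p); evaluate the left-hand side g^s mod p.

88

131^119 mod 157 = 88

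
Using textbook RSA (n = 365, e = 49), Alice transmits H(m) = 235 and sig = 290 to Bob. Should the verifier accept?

reject

sig^2 ≡ 290^2 = 84100 ≡ 150
sig^4 ≡ 150^2 = 22500 ≡ 235
sig^8 ≡ 235^2 = 55225 ≡ 110
sig^16 ≡ 110^2 = 12100 ≡ 55
sig^32 ≡ 55^2 = 3025 ≡ 105
49 = 32 + 16 + 1, so sig^49 ≡ 105·55·290 ≡ 130 (mod 365)
The recovered value 130 does not match the digest 235.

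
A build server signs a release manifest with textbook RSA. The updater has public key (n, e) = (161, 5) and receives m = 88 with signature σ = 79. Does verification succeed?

passes

σ^2 ≡ 79^2 = 6241 ≡ 123
σ^4 ≡ 123^2 = 15129 ≡ 156
5 = 4 + 1, so σ^5 ≡ 156·79 ≡ 88 (mod 161)
88 = m, so the signature checks out.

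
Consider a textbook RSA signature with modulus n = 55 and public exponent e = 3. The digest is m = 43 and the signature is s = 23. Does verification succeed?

s^3 mod 55 = 12
12 ≠ 43, so verification fails.

fails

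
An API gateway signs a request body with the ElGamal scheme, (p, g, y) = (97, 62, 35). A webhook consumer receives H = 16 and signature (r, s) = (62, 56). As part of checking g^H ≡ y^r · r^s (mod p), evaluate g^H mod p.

62^2 = 3844 ≡ 61
62^4 ≡ 61^2 = 3721 ≡ 35
62^8 ≡ 35^2 = 1225 ≡ 61
62^16 ≡ 61^2 = 3721 ≡ 35

35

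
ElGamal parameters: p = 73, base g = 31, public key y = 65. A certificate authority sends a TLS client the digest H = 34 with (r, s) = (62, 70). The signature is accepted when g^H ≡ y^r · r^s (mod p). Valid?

no

Left side g^H mod p:
31^2 = 961 ≡ 12
31^4 ≡ 12^2 = 144 ≡ 71
31^8 ≡ 71^2 = 5041 ≡ 4
31^16 ≡ 4^2 = 16
31^32 ≡ 16^2 = 256 ≡ 37
34 = 32 + 2, so 31^34 ≡ 37·12 ≡ 6 (mod 73)
Right side y^r · r^s mod p:
65^2 = 4225 ≡ 64
65^4 ≡ 64^2 = 4096 ≡ 8
65^8 ≡ 8^2 = 64
65^16 ≡ 64^2 = 4096 ≡ 8
65^32 ≡ 8^2 = 64
62 = 32 + 16 + 8 + 4 + 2, so 65^62 ≡ 64·8·64·8·64 ≡ 64 (mod 73)
62^2 = 3844 ≡ 48
62^4 ≡ 48^2 = 2304 ≡ 41
62^8 ≡ 41^2 = 1681 ≡ 2
62^16 ≡ 2^2 = 4
62^32 ≡ 4^2 = 16
62^64 ≡ 16^2 = 256 ≡ 37
70 = 64 + 4 + 2, so 62^70 ≡ 37·41·48 ≡ 35 (mod 73)
64·35 = 2240 ≡ 50 (mod 73)
6 ≠ 50, so verification fails.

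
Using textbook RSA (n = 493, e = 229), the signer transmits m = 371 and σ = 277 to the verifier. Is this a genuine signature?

genuine

σ^2 ≡ 277^2 = 76729 ≡ 314
σ^4 ≡ 314^2 = 98596 ≡ 489
σ^8 ≡ 489^2 = 239121 ≡ 16
σ^16 ≡ 16^2 = 256
σ^32 ≡ 256^2 = 65536 ≡ 460
σ^64 ≡ 460^2 = 211600 ≡ 103
σ^128 ≡ 103^2 = 10609 ≡ 256
229 = 128 + 64 + 32 + 4 + 1, so σ^229 ≡ 256·103·460·489·277 ≡ 371 (mod 493)
σ^229 mod 493 = 371 matches m.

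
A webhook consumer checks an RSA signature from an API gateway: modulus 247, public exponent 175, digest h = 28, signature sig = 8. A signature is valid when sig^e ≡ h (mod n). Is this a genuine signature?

forged

sig^2 ≡ 8^2 = 64
sig^4 ≡ 64^2 = 4096 ≡ 144
sig^8 ≡ 144^2 = 20736 ≡ 235
sig^16 ≡ 235^2 = 55225 ≡ 144
sig^32 ≡ 144^2 = 20736 ≡ 235
sig^64 ≡ 235^2 = 55225 ≡ 144
sig^128 ≡ 144^2 = 20736 ≡ 235
175 = 128 + 32 + 8 + 4 + 2 + 1, so sig^175 ≡ 235·235·235·144·64·8 ≡ 122 (mod 247)
The recovered value 122 does not match the digest 28.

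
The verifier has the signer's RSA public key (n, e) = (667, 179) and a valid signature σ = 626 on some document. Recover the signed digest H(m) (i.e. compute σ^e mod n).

Squares mod 667: σ^1≡626, σ^2≡347, σ^4≡349, σ^8≡407, σ^16≡233, σ^32≡262, σ^64≡610, σ^128≡581
179 = 128 + 32 + 16 + 2 + 1, so σ^179 ≡ 581·262·233·347·626 ≡ 447 (mod 667)

447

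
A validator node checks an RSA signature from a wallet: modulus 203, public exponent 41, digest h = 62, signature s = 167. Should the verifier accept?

Squares mod 203: s^1≡167, s^2≡78, s^4≡197, s^8≡36, s^16≡78, s^32≡197
41 = 32 + 8 + 1, so s^41 ≡ 197·36·167 ≡ 62 (mod 203)
62 = h, so the signature checks out.

accept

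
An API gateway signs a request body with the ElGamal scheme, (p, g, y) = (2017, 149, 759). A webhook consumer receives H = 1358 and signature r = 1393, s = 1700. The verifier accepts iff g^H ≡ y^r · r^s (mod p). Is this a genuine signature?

Left side g^H mod p:
149^1358 mod 2017 = 99
Right side y^r · r^s mod p:
759^1393 mod 2017 = 595
1393^1700 mod 2017 = 1354
595·1354 = 805630 ≡ 847 (mod 2017)
99 ≠ 847, so verification fails.

forged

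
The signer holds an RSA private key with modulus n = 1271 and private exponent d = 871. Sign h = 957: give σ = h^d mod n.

864

h^2 ≡ 957^2 = 915849 ≡ 729
h^4 ≡ 729^2 = 531441 ≡ 163
h^8 ≡ 163^2 = 26569 ≡ 1149
h^16 ≡ 1149^2 = 1320201 ≡ 903
h^32 ≡ 903^2 = 815409 ≡ 698
h^64 ≡ 698^2 = 487204 ≡ 411
h^128 ≡ 411^2 = 168921 ≡ 1149
h^256 ≡ 1149^2 = 1320201 ≡ 903
h^512 ≡ 903^2 = 815409 ≡ 698
871 = 512 + 256 + 64 + 32 + 4 + 2 + 1, so h^871 ≡ 698·903·411·698·163·729·957 ≡ 864 (mod 1271)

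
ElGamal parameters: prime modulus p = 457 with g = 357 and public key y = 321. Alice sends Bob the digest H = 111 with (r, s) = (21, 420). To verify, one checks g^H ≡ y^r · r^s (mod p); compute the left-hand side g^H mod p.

321

357^2 = 127449 ≡ 403
357^4 ≡ 403^2 = 162409 ≡ 174
357^8 ≡ 174^2 = 30276 ≡ 114
357^16 ≡ 114^2 = 12996 ≡ 200
357^32 ≡ 200^2 = 40000 ≡ 241
357^64 ≡ 241^2 = 58081 ≡ 42
111 = 64 + 32 + 8 + 4 + 2 + 1, so 357^111 ≡ 42·241·114·174·403·357 ≡ 321 (mod 457)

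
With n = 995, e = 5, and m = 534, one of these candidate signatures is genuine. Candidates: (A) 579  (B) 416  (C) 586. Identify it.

A

Candidate A: Squares mod 995: 579^1≡579, 579^2≡921, 579^4≡501; 5 = 4 + 1, so 579^5 ≡ 501·579 ≡ 534 (mod 995)
  → matches m = 534
Candidate B: Squares mod 995: 416^1≡416, 416^2≡921, 416^4≡501; 5 = 4 + 1, so 416^5 ≡ 501·416 ≡ 461 (mod 995)
Candidate C: Squares mod 995: 586^1≡586, 586^2≡121, 586^4≡711; 5 = 4 + 1, so 586^5 ≡ 711·586 ≡ 736 (mod 995)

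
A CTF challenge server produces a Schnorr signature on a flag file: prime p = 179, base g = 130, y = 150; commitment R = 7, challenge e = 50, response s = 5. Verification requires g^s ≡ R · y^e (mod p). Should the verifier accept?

accept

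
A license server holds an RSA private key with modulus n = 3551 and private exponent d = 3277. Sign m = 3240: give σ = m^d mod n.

1756

Squares mod 3551: m^1≡3240, m^2≡844, m^4≡2136, m^8≡3012, m^16≡2890, m^32≡148, m^64≡598, m^128≡2504, m^256≡2501, m^512≡1690, m^1024≡1096, m^2048≡978
3277 = 2048 + 1024 + 128 + 64 + 8 + 4 + 1, so m^3277 ≡ 978·1096·2504·598·3012·2136·3240 ≡ 1756 (mod 3551)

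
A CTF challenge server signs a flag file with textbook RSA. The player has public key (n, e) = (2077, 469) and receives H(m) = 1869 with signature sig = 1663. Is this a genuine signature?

Squares mod 2077: sig^1≡1663, sig^2≡1082, sig^4≡1373, sig^8≡1290, sig^16≡423, sig^32≡307, sig^64≡784, sig^128≡1941, sig^256≡1880
469 = 256 + 128 + 64 + 16 + 4 + 1, so sig^469 ≡ 1880·1941·784·423·1373·1663 ≡ 1869 (mod 2077)
Since 1869 equals the digest 1869, verification succeeds.

genuine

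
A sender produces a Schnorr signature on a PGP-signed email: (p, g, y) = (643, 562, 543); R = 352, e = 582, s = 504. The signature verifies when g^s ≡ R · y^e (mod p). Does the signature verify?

does not verify

g^s mod p:
562^2 = 315844 ≡ 131
562^4 ≡ 131^2 = 17161 ≡ 443
562^8 ≡ 443^2 = 196249 ≡ 134
562^16 ≡ 134^2 = 17956 ≡ 595
562^32 ≡ 595^2 = 354025 ≡ 375
562^64 ≡ 375^2 = 140625 ≡ 451
562^128 ≡ 451^2 = 203401 ≡ 213
562^256 ≡ 213^2 = 45369 ≡ 359
504 = 256 + 128 + 64 + 32 + 16 + 8, so 562^504 ≡ 359·213·451·375·595·134 ≡ 314 (mod 643)
R · y^e mod p:
543^2 = 294849 ≡ 355
543^4 ≡ 355^2 = 126025 ≡ 640
543^8 ≡ 640^2 = 409600 ≡ 9
543^16 ≡ 9^2 = 81
543^32 ≡ 81^2 = 6561 ≡ 131
543^64 ≡ 131^2 = 17161 ≡ 443
543^128 ≡ 443^2 = 196249 ≡ 134
543^256 ≡ 134^2 = 17956 ≡ 595
543^512 ≡ 595^2 = 354025 ≡ 375
582 = 512 + 64 + 4 + 2, so 543^582 ≡ 375·443·640·355 ≡ 254 (mod 643)
352·254 = 89408 ≡ 31 (mod 643)
314 ≠ 31; the check fails.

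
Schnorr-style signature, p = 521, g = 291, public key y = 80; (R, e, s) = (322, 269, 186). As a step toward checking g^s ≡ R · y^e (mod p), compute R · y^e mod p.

310

Squares mod 521: 80^1≡80, 80^2≡148, 80^4≡22, 80^8≡484, 80^16≡327, 80^32≡124, 80^64≡267, 80^128≡433, 80^256≡450
269 = 256 + 8 + 4 + 1, so 80^269 ≡ 450·484·22·80 ≡ 166 (mod 521)
R · y^e ≡ 322·166 = 53452 ≡ 310 (mod 521)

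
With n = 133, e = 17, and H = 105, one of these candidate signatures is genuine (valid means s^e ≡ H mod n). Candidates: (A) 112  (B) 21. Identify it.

B

Candidate A: 112^17 mod 133 = 28
Candidate B: 21^17 mod 133 = 105
  → matches H = 105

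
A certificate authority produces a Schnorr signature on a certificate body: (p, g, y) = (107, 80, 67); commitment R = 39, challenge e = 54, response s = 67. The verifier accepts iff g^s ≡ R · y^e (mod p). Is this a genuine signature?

g^s mod p:
80^2 = 6400 ≡ 87
80^4 ≡ 87^2 = 7569 ≡ 79
80^8 ≡ 79^2 = 6241 ≡ 35
80^16 ≡ 35^2 = 1225 ≡ 48
80^32 ≡ 48^2 = 2304 ≡ 57
80^64 ≡ 57^2 = 3249 ≡ 39
67 = 64 + 2 + 1, so 80^67 ≡ 39·87·80 ≡ 88 (mod 107)
R · y^e mod p:
67^2 = 4489 ≡ 102
67^4 ≡ 102^2 = 10404 ≡ 25
67^8 ≡ 25^2 = 625 ≡ 90
67^16 ≡ 90^2 = 8100 ≡ 75
67^32 ≡ 75^2 = 5625 ≡ 61
54 = 32 + 16 + 4 + 2, so 67^54 ≡ 61·75·25·102 ≡ 40 (mod 107)
39·40 = 1560 ≡ 62 (mod 107)
88 ≠ 62; the check fails.

forged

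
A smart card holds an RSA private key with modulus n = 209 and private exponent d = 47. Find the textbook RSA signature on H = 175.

54

H^2 ≡ 175^2 = 30625 ≡ 111
H^4 ≡ 111^2 = 12321 ≡ 199
H^8 ≡ 199^2 = 39601 ≡ 100
H^16 ≡ 100^2 = 10000 ≡ 177
H^32 ≡ 177^2 = 31329 ≡ 188
47 = 32 + 8 + 4 + 2 + 1, so H^47 ≡ 188·100·199·111·175 ≡ 54 (mod 209)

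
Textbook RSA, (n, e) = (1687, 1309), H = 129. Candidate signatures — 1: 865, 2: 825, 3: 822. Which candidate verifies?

3

Candidate 1: Squares mod 1687: 865^1≡865, 865^2≡884, 865^4≡375, 865^8≡604, 865^16≡424, 865^32≡954, 865^64≡823, 865^128≡842, 865^256≡424, 865^512≡954, 865^1024≡823; 1309 = 1024 + 256 + 16 + 8 + 4 + 1, so 865^1309 ≡ 823·424·424·604·375·865 ≡ 1558 (mod 1687)
Candidate 2: Squares mod 1687: 825^1≡825, 825^2≡764, 825^4≡1681, 825^8≡36, 825^16≡1296, 825^32≡1051, 825^64≡1303, 825^128≡687, 825^256≡1296, 825^512≡1051, 825^1024≡1303; 1309 = 1024 + 256 + 16 + 8 + 4 + 1, so 825^1309 ≡ 1303·1296·1296·36·1681·825 ≡ 1413 (mod 1687)
Candidate 3: Squares mod 1687: 822^1≡822, 822^2≡884, 822^4≡375, 822^8≡604, 822^16≡424, 822^32≡954, 822^64≡823, 822^128≡842, 822^256≡424, 822^512≡954, 822^1024≡823; 1309 = 1024 + 256 + 16 + 8 + 4 + 1, so 822^1309 ≡ 823·424·424·604·375·822 ≡ 129 (mod 1687)
  → matches H = 129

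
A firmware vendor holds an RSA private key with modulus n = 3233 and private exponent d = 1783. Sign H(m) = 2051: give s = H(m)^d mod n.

(H(m))^2 ≡ 2051^2 = 4206601 ≡ 468
(H(m))^4 ≡ 468^2 = 219024 ≡ 2413
(H(m))^8 ≡ 2413^2 = 5822569 ≡ 3169
(H(m))^16 ≡ 3169^2 = 10042561 ≡ 863
(H(m))^32 ≡ 863^2 = 744769 ≡ 1179
(H(m))^64 ≡ 1179^2 = 1390041 ≡ 3084
(H(m))^128 ≡ 3084^2 = 9511056 ≡ 2803
(H(m))^256 ≡ 2803^2 = 7856809 ≡ 619
(H(m))^512 ≡ 619^2 = 383161 ≡ 1667
(H(m))^1024 ≡ 1667^2 = 2778889 ≡ 1742
1783 = 1024 + 512 + 128 + 64 + 32 + 16 + 4 + 2 + 1, so (H(m))^1783 ≡ 1742·1667·2803·3084·1179·863·2413·468·2051 ≡ 3083 (mod 3233)

3083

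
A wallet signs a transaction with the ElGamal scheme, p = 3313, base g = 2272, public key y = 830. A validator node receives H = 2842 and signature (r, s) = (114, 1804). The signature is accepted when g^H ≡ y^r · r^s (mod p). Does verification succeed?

Left side g^H mod p:
2272^2 = 5161984 ≡ 330
2272^4 ≡ 330^2 = 108900 ≡ 2884
2272^8 ≡ 2884^2 = 8317456 ≡ 1826
2272^16 ≡ 1826^2 = 3334276 ≡ 1398
2272^32 ≡ 1398^2 = 1954404 ≡ 3047
2272^64 ≡ 3047^2 = 9284209 ≡ 1183
2272^128 ≡ 1183^2 = 1399489 ≡ 1403
2272^256 ≡ 1403^2 = 1968409 ≡ 487
2272^512 ≡ 487^2 = 237169 ≡ 1946
2272^1024 ≡ 1946^2 = 3786916 ≡ 157
2272^2048 ≡ 157^2 = 24649 ≡ 1458
2842 = 2048 + 512 + 256 + 16 + 8 + 2, so 2272^2842 ≡ 1458·1946·487·1398·1826·330 ≡ 1459 (mod 3313)
Right side y^r · r^s mod p:
830^2 = 688900 ≡ 3109
830^4 ≡ 3109^2 = 9665881 ≡ 1860
830^8 ≡ 1860^2 = 3459600 ≡ 828
830^16 ≡ 828^2 = 685584 ≡ 3106
830^32 ≡ 3106^2 = 9647236 ≡ 3093
830^64 ≡ 3093^2 = 9566649 ≡ 2018
114 = 64 + 32 + 16 + 2, so 830^114 ≡ 2018·3093·3106·3109 ≡ 1886 (mod 3313)
114^2 = 12996 ≡ 3057
114^4 ≡ 3057^2 = 9345249 ≡ 2589
114^8 ≡ 2589^2 = 6702921 ≡ 722
114^16 ≡ 722^2 = 521284 ≡ 1143
114^32 ≡ 1143^2 = 1306449 ≡ 1127
114^64 ≡ 1127^2 = 1270129 ≡ 1250
114^128 ≡ 1250^2 = 1562500 ≡ 2077
114^256 ≡ 2077^2 = 4313929 ≡ 403
114^512 ≡ 403^2 = 162409 ≡ 72
114^1024 ≡ 72^2 = 5184 ≡ 1871
1804 = 1024 + 512 + 256 + 8 + 4, so 114^1804 ≡ 1871·72·403·722·2589 ≡ 436 (mod 3313)
1886·436 = 822296 ≡ 672 (mod 3313)
1459 ≠ 672, so verification fails.

fails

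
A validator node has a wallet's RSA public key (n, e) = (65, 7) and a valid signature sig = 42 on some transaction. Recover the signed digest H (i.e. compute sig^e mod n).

3

sig^2 ≡ 42^2 = 1764 ≡ 9
sig^4 ≡ 9^2 = 81 ≡ 16
7 = 4 + 2 + 1, so sig^7 ≡ 16·9·42 ≡ 3 (mod 65)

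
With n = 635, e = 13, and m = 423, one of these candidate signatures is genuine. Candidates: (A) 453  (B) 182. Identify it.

A

Candidate A: Squares mod 635: 453^1≡453, 453^2≡104, 453^4≡21, 453^8≡441; 13 = 8 + 4 + 1, so 453^13 ≡ 441·21·453 ≡ 423 (mod 635)
  → matches m = 423
Candidate B: Squares mod 635: 182^1≡182, 182^2≡104, 182^4≡21, 182^8≡441; 13 = 8 + 4 + 1, so 182^13 ≡ 441·21·182 ≡ 212 (mod 635)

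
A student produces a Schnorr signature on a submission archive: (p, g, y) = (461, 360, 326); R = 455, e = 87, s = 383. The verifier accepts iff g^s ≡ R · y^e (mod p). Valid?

g^s mod p:
360^383 mod 461 = 220
R · y^e mod p:
326^87 mod 461 = 117
455·117 = 53235 ≡ 220 (mod 461)
220 ≡ 220 (mod 461); signature holds.

yes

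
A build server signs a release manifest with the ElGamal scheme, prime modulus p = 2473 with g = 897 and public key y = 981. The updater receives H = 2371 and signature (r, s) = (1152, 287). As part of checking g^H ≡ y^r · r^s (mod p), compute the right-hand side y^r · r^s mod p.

445

981^2 = 962361 ≡ 364
981^4 ≡ 364^2 = 132496 ≡ 1427
981^8 ≡ 1427^2 = 2036329 ≡ 1050
981^16 ≡ 1050^2 = 1102500 ≡ 2015
981^32 ≡ 2015^2 = 4060225 ≡ 2032
981^64 ≡ 2032^2 = 4129024 ≡ 1587
981^128 ≡ 1587^2 = 2518569 ≡ 1055
981^256 ≡ 1055^2 = 1113025 ≡ 175
981^512 ≡ 175^2 = 30625 ≡ 949
981^1024 ≡ 949^2 = 900601 ≡ 429
1152 = 1024 + 128, so 981^1152 ≡ 429·1055 ≡ 36 (mod 2473)
1152^2 = 1327104 ≡ 1576
1152^4 ≡ 1576^2 = 2483776 ≡ 884
1152^8 ≡ 884^2 = 781456 ≡ 2461
1152^16 ≡ 2461^2 = 6056521 ≡ 144
1152^32 ≡ 144^2 = 20736 ≡ 952
1152^64 ≡ 952^2 = 906304 ≡ 1186
1152^128 ≡ 1186^2 = 1406596 ≡ 1932
1152^256 ≡ 1932^2 = 3732624 ≡ 867
287 = 256 + 16 + 8 + 4 + 2 + 1, so 1152^287 ≡ 867·144·2461·884·1576·1152 ≡ 768 (mod 2473)
y^r · r^s ≡ 36·768 = 27648 ≡ 445 (mod 2473)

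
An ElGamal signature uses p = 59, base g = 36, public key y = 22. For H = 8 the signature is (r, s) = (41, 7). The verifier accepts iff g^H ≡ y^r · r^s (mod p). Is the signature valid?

valid

Left side g^H mod p:
36^2 = 1296 ≡ 57
36^4 ≡ 57^2 = 3249 ≡ 4
36^8 ≡ 4^2 = 16
Right side y^r · r^s mod p:
22^2 = 484 ≡ 12
22^4 ≡ 12^2 = 144 ≡ 26
22^8 ≡ 26^2 = 676 ≡ 27
22^16 ≡ 27^2 = 729 ≡ 21
22^32 ≡ 21^2 = 441 ≡ 28
41 = 32 + 8 + 1, so 22^41 ≡ 28·27·22 ≡ 53 (mod 59)
41^2 = 1681 ≡ 29
41^4 ≡ 29^2 = 841 ≡ 15
7 = 4 + 2 + 1, so 41^7 ≡ 15·29·41 ≡ 17 (mod 59)
53·17 = 901 ≡ 16 (mod 59)
16 ≡ 16 (mod 59), so the signature is genuine.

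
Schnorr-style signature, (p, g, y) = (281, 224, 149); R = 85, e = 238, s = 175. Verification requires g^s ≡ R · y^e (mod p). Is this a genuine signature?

g^s mod p:
224^175 mod 281 = 228
R · y^e mod p:
149^238 mod 281 = 195
85·195 = 16575 ≡ 277 (mod 281)
228 ≠ 277; the check fails.

forged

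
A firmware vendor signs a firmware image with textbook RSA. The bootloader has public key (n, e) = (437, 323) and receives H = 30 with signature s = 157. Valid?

no

s^2 ≡ 157^2 = 24649 ≡ 177
s^4 ≡ 177^2 = 31329 ≡ 302
s^8 ≡ 302^2 = 91204 ≡ 308
s^16 ≡ 308^2 = 94864 ≡ 35
s^32 ≡ 35^2 = 1225 ≡ 351
s^64 ≡ 351^2 = 123201 ≡ 404
s^128 ≡ 404^2 = 163216 ≡ 215
s^256 ≡ 215^2 = 46225 ≡ 340
323 = 256 + 64 + 2 + 1, so s^323 ≡ 340·404·177·157 ≡ 365 (mod 437)
s^323 mod 437 = 365, but H = 30.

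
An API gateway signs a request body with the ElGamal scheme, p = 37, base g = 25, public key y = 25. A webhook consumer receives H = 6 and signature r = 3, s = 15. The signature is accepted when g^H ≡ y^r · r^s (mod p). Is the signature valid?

valid

Left side g^H mod p:
25^6 mod 37 = 10
Right side y^r · r^s mod p:
25^3 mod 37 = 11
3^15 mod 37 = 11
11·11 = 121 ≡ 10 (mod 37)
10 ≡ 10 (mod 37), so the signature is genuine.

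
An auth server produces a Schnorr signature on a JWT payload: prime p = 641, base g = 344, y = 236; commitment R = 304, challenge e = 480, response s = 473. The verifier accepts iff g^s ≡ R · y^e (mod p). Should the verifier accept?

accept

g^s mod p:
Squares mod 641: 344^1≡344, 344^2≡392, 344^4≡465, 344^8≡208, 344^16≡317, 344^32≡493, 344^64≡110, 344^128≡562, 344^256≡472
473 = 256 + 128 + 64 + 16 + 8 + 1, so 344^473 ≡ 472·562·110·317·208·344 ≡ 337 (mod 641)
R · y^e mod p:
Squares mod 641: 236^1≡236, 236^2≡570, 236^4≡554, 236^8≡518, 236^16≡386, 236^32≡284, 236^64≡531, 236^128≡562, 236^256≡472
480 = 256 + 128 + 64 + 32, so 236^480 ≡ 472·562·531·284 ≡ 640 (mod 641)
304·640 = 194560 ≡ 337 (mod 641)
337 ≡ 337 (mod 641); signature holds.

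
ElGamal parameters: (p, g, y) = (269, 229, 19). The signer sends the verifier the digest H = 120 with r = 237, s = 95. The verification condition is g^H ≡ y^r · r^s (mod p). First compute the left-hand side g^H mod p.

21

Squares mod 269: 229^1≡229, 229^2≡255, 229^4≡196, 229^8≡218, 229^16≡180, 229^32≡120, 229^64≡143
120 = 64 + 32 + 16 + 8, so 229^120 ≡ 143·120·180·218 ≡ 21 (mod 269)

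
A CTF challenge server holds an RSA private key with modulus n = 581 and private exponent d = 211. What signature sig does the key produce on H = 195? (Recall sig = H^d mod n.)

335

H^2 ≡ 195^2 = 38025 ≡ 260
H^4 ≡ 260^2 = 67600 ≡ 204
H^8 ≡ 204^2 = 41616 ≡ 365
H^16 ≡ 365^2 = 133225 ≡ 176
H^32 ≡ 176^2 = 30976 ≡ 183
H^64 ≡ 183^2 = 33489 ≡ 372
H^128 ≡ 372^2 = 138384 ≡ 106
211 = 128 + 64 + 16 + 2 + 1, so H^211 ≡ 106·372·176·260·195 ≡ 335 (mod 581)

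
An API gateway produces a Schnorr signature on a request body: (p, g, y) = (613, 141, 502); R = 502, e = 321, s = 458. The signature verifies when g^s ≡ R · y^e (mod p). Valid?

g^s mod p:
Squares mod 613: 141^1≡141, 141^2≡265, 141^4≡343, 141^8≡566, 141^16≡370, 141^32≡201, 141^64≡556, 141^128≡184, 141^256≡141
458 = 256 + 128 + 64 + 8 + 2, so 141^458 ≡ 141·184·556·566·265 ≡ 100 (mod 613)
R · y^e mod p:
Squares mod 613: 502^1≡502, 502^2≡61, 502^4≡43, 502^8≡10, 502^16≡100, 502^32≡192, 502^64≡84, 502^128≡313, 502^256≡502
321 = 256 + 64 + 1, so 502^321 ≡ 502·84·502 ≡ 220 (mod 613)
502·220 = 110440 ≡ 100 (mod 613)
100 ≡ 100 (mod 613); signature holds.

yes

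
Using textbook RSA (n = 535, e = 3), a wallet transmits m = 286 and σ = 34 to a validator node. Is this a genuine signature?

forged

Squares mod 535: σ^1≡34, σ^2≡86
3 = 2 + 1, so σ^3 ≡ 86·34 ≡ 249 (mod 535)
249 ≠ 286, so verification fails.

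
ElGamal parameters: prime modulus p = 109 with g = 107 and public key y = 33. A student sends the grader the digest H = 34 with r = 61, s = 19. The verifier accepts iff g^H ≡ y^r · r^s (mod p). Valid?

no

Left side g^H mod p:
Squares mod 109: 107^1≡107, 107^2≡4, 107^4≡16, 107^8≡38, 107^16≡27, 107^32≡75
34 = 32 + 2, so 107^34 ≡ 75·4 ≡ 82 (mod 109)
Right side y^r · r^s mod p:
Squares mod 109: 33^1≡33, 33^2≡108, 33^4≡1, 33^8≡1, 33^16≡1, 33^32≡1
61 = 32 + 16 + 8 + 4 + 1, so 33^61 ≡ 1·1·1·1·33 ≡ 33 (mod 109)
Squares mod 109: 61^1≡61, 61^2≡15, 61^4≡7, 61^8≡49, 61^16≡3
19 = 16 + 2 + 1, so 61^19 ≡ 3·15·61 ≡ 20 (mod 109)
33·20 = 660 ≡ 6 (mod 109)
82 ≠ 6, so verification fails.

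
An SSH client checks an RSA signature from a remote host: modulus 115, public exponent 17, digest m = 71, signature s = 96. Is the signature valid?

s^2 ≡ 96^2 = 9216 ≡ 16
s^4 ≡ 16^2 = 256 ≡ 26
s^8 ≡ 26^2 = 676 ≡ 101
s^16 ≡ 101^2 = 10201 ≡ 81
17 = 16 + 1, so s^17 ≡ 81·96 ≡ 71 (mod 115)
71 = m, so the signature checks out.

valid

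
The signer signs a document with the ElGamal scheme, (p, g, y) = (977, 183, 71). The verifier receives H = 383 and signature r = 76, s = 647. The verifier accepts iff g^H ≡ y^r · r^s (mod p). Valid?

Left side g^H mod p:
183^2 = 33489 ≡ 271
183^4 ≡ 271^2 = 73441 ≡ 166
183^8 ≡ 166^2 = 27556 ≡ 200
183^16 ≡ 200^2 = 40000 ≡ 920
183^32 ≡ 920^2 = 846400 ≡ 318
183^64 ≡ 318^2 = 101124 ≡ 493
183^128 ≡ 493^2 = 243049 ≡ 753
183^256 ≡ 753^2 = 567009 ≡ 349
383 = 256 + 64 + 32 + 16 + 8 + 4 + 2 + 1, so 183^383 ≡ 349·493·318·920·200·166·271·183 ≡ 411 (mod 977)
Right side y^r · r^s mod p:
71^2 = 5041 ≡ 156
71^4 ≡ 156^2 = 24336 ≡ 888
71^8 ≡ 888^2 = 788544 ≡ 105
71^16 ≡ 105^2 = 11025 ≡ 278
71^32 ≡ 278^2 = 77284 ≡ 101
71^64 ≡ 101^2 = 10201 ≡ 431
76 = 64 + 8 + 4, so 71^76 ≡ 431·105·888 ≡ 476 (mod 977)
76^2 = 5776 ≡ 891
76^4 ≡ 891^2 = 793881 ≡ 557
76^8 ≡ 557^2 = 310249 ≡ 540
76^16 ≡ 540^2 = 291600 ≡ 454
76^32 ≡ 454^2 = 206116 ≡ 946
76^64 ≡ 946^2 = 894916 ≡ 961
76^128 ≡ 961^2 = 923521 ≡ 256
76^256 ≡ 256^2 = 65536 ≡ 77
76^512 ≡ 77^2 = 5929 ≡ 67
647 = 512 + 128 + 4 + 2 + 1, so 76^647 ≡ 67·256·557·891·76 ≡ 53 (mod 977)
476·53 = 25228 ≡ 803 (mod 977)
411 ≠ 803, so verification fails.

no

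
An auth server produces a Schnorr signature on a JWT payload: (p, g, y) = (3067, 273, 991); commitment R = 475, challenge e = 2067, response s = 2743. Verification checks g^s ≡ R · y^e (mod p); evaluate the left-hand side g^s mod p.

1658

273^2 = 74529 ≡ 921
273^4 ≡ 921^2 = 848241 ≡ 1749
273^8 ≡ 1749^2 = 3059001 ≡ 1202
273^16 ≡ 1202^2 = 1444804 ≡ 247
273^32 ≡ 247^2 = 61009 ≡ 2736
273^64 ≡ 2736^2 = 7485696 ≡ 2216
273^128 ≡ 2216^2 = 4910656 ≡ 389
273^256 ≡ 389^2 = 151321 ≡ 1038
273^512 ≡ 1038^2 = 1077444 ≡ 927
273^1024 ≡ 927^2 = 859329 ≡ 569
273^2048 ≡ 569^2 = 323761 ≡ 1726
2743 = 2048 + 512 + 128 + 32 + 16 + 4 + 2 + 1, so 273^2743 ≡ 1726·927·389·2736·247·1749·921·273 ≡ 1658 (mod 3067)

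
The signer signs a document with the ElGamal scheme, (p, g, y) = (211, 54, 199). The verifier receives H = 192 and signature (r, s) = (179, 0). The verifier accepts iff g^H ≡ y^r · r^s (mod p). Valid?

yes

Left side g^H mod p:
Squares mod 211: 54^1≡54, 54^2≡173, 54^4≡178, 54^8≡34, 54^16≡101, 54^32≡73, 54^64≡54, 54^128≡173
192 = 128 + 64, so 54^192 ≡ 173·54 ≡ 58 (mod 211)
Right side y^r · r^s mod p:
Squares mod 211: 199^1≡199, 199^2≡144, 199^4≡58, 199^8≡199, 199^16≡144, 199^32≡58, 199^64≡199, 199^128≡144
179 = 128 + 32 + 16 + 2 + 1, so 199^179 ≡ 144·58·144·144·199 ≡ 58 (mod 211)
179^0 mod 211 = 1
58·1 = 58 ≡ 58 (mod 211)
58 ≡ 58 (mod 211), so the signature is genuine.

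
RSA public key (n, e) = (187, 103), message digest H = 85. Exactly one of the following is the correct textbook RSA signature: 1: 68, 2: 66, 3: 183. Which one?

1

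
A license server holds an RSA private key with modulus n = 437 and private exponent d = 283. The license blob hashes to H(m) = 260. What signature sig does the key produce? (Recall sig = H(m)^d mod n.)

(H(m))^2 ≡ 260^2 = 67600 ≡ 302
(H(m))^4 ≡ 302^2 = 91204 ≡ 308
(H(m))^8 ≡ 308^2 = 94864 ≡ 35
(H(m))^16 ≡ 35^2 = 1225 ≡ 351
(H(m))^32 ≡ 351^2 = 123201 ≡ 404
(H(m))^64 ≡ 404^2 = 163216 ≡ 215
(H(m))^128 ≡ 215^2 = 46225 ≡ 340
(H(m))^256 ≡ 340^2 = 115600 ≡ 232
283 = 256 + 16 + 8 + 2 + 1, so (H(m))^283 ≡ 232·351·35·302·260 ≡ 34 (mod 437)

34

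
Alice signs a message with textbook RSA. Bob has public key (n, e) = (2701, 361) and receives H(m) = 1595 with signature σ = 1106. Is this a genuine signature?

forged

σ^361 mod 2701 = 1106
The recovered value 1106 does not match the digest 1595.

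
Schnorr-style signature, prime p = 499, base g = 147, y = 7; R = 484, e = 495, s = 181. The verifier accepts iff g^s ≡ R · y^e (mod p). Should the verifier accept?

g^s mod p:
Squares mod 499: 147^1≡147, 147^2≡152, 147^4≡150, 147^8≡45, 147^16≡29, 147^32≡342, 147^64≡198, 147^128≡282
181 = 128 + 32 + 16 + 4 + 1, so 147^181 ≡ 282·342·29·150·147 ≡ 210 (mod 499)
R · y^e mod p:
Squares mod 499: 7^1≡7, 7^2≡49, 7^4≡405, 7^8≡353, 7^16≡358, 7^32≡420, 7^64≡253, 7^128≡137, 7^256≡306
495 = 256 + 128 + 64 + 32 + 8 + 4 + 2 + 1, so 7^495 ≡ 306·137·253·420·353·405·49·7 ≡ 483 (mod 499)
484·483 = 233772 ≡ 240 (mod 499)
210 ≠ 240; the check fails.

reject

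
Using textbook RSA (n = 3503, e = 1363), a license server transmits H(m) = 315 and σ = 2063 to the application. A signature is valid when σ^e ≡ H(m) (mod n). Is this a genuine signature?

σ^2 ≡ 2063^2 = 4255969 ≡ 3327
σ^4 ≡ 3327^2 = 11068929 ≡ 2952
σ^8 ≡ 2952^2 = 8714304 ≡ 2343
σ^16 ≡ 2343^2 = 5489649 ≡ 448
σ^32 ≡ 448^2 = 200704 ≡ 1033
σ^64 ≡ 1033^2 = 1067089 ≡ 2177
σ^128 ≡ 2177^2 = 4739329 ≡ 3273
σ^256 ≡ 3273^2 = 10712529 ≡ 355
σ^512 ≡ 355^2 = 126025 ≡ 3420
σ^1024 ≡ 3420^2 = 11696400 ≡ 3386
1363 = 1024 + 256 + 64 + 16 + 2 + 1, so σ^1363 ≡ 3386·355·2177·448·3327·2063 ≡ 189 (mod 3503)
σ^1363 mod 3503 = 189, but H(m) = 315.

forged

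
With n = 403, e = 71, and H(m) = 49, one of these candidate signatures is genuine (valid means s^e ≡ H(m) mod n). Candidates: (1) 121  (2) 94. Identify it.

Candidate 1: Squares mod 403: 121^1≡121, 121^2≡133, 121^4≡360, 121^8≡237, 121^16≡152, 121^32≡133, 121^64≡360; 71 = 64 + 4 + 2 + 1, so 121^71 ≡ 360·360·133·121 ≡ 49 (mod 403)
  → matches H(m) = 49
Candidate 2: Squares mod 403: 94^1≡94, 94^2≡373, 94^4≡94, 94^8≡373, 94^16≡94, 94^32≡373, 94^64≡94; 71 = 64 + 4 + 2 + 1, so 94^71 ≡ 94·94·373·94 ≡ 373 (mod 403)

1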